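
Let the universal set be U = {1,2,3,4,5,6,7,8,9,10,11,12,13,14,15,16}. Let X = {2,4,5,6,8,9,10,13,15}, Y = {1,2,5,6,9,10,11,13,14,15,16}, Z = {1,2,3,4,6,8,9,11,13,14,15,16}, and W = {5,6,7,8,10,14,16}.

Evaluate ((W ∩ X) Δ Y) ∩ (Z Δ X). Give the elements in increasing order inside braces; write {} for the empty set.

W ∩ X = {5,6,8,10}
(W ∩ X) Δ Y = {1,2,8,9,11,13,14,15,16}
Z Δ X = {1,3,5,10,11,14,16}
((W ∩ X) Δ Y) ∩ (Z Δ X) = {1,11,14,16}

{1,11,14,16}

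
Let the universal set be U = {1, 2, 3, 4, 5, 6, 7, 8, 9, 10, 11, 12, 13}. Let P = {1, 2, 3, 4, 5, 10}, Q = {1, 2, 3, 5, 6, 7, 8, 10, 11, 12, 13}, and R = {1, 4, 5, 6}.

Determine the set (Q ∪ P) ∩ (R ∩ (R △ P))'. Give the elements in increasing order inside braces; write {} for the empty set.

Q ∪ P = {1, 2, 3, 4, 5, 6, 7, 8, 10, 11, 12, 13}
R △ P = {2, 3, 6, 10}
R ∩ (R △ P) = {6}
(R ∩ (R △ P))' = {1, 2, 3, 4, 5, 7, 8, 9, 10, 11, 12, 13}
(Q ∪ P) ∩ (R ∩ (R △ P))' = {1, 2, 3, 4, 5, 7, 8, 10, 11, 12, 13}

{1, 2, 3, 4, 5, 7, 8, 10, 11, 12, 13}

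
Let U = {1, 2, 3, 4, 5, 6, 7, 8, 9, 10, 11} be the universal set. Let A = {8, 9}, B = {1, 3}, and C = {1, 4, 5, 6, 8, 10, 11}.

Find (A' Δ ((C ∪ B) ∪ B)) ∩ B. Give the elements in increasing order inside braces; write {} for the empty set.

{}

A' = {1, 2, 3, 4, 5, 6, 7, 10, 11}
C ∪ B = {1, 3, 4, 5, 6, 8, 10, 11}
(C ∪ B) ∪ B = {1, 3, 4, 5, 6, 8, 10, 11}
A' Δ ((C ∪ B) ∪ B) = {2, 7, 8}
(A' Δ ((C ∪ B) ∪ B)) ∩ B = {}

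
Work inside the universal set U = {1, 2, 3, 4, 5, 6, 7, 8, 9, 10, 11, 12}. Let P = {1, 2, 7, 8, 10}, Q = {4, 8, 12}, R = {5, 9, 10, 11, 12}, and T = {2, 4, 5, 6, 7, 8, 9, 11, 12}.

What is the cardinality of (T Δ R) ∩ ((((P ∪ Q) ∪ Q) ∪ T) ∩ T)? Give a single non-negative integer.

T Δ R = {2, 4, 6, 7, 8, 10}
P ∪ Q = {1, 2, 4, 7, 8, 10, 12}
(P ∪ Q) ∪ Q = {1, 2, 4, 7, 8, 10, 12}
((P ∪ Q) ∪ Q) ∪ T = {1, 2, 4, 5, 6, 7, 8, 9, 10, 11, 12}
(((P ∪ Q) ∪ Q) ∪ T) ∩ T = {2, 4, 5, 6, 7, 8, 9, 11, 12}
(T Δ R) ∩ ((((P ∪ Q) ∪ Q) ∪ T) ∩ T) = {2, 4, 6, 7, 8}
|(T Δ R) ∩ ((((P ∪ Q) ∪ Q) ∪ T) ∩ T)| = 5

5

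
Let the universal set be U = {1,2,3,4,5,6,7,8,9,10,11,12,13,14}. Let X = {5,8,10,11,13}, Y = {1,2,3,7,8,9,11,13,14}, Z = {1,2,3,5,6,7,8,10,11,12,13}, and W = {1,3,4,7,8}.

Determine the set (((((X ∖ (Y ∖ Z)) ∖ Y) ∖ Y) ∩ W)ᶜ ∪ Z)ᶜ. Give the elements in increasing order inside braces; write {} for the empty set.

Y ∖ Z = {9,14}
X ∖ (Y ∖ Z) = {5,8,10,11,13}
(X ∖ (Y ∖ Z)) ∖ Y = {5,10}
((X ∖ (Y ∖ Z)) ∖ Y) ∖ Y = {5,10}
(((X ∖ (Y ∖ Z)) ∖ Y) ∖ Y) ∩ W = {}
((((X ∖ (Y ∖ Z)) ∖ Y) ∖ Y) ∩ W)ᶜ = {1,2,3,4,5,6,7,8,9,10,11,12,13,14}
((((X ∖ (Y ∖ Z)) ∖ Y) ∖ Y) ∩ W)ᶜ ∪ Z = {1,2,3,4,5,6,7,8,9,10,11,12,13,14}
(((((X ∖ (Y ∖ Z)) ∖ Y) ∖ Y) ∩ W)ᶜ ∪ Z)ᶜ = {}

{}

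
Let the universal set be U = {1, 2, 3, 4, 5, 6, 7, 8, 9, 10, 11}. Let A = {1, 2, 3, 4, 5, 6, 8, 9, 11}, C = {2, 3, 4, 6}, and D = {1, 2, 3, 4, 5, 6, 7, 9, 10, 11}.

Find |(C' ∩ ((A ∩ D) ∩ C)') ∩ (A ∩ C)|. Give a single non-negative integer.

C' = {1, 5, 7, 8, 9, 10, 11}
A ∩ D = {1, 2, 3, 4, 5, 6, 9, 11}
(A ∩ D) ∩ C = {2, 3, 4, 6}
((A ∩ D) ∩ C)' = {1, 5, 7, 8, 9, 10, 11}
C' ∩ ((A ∩ D) ∩ C)' = {1, 5, 7, 8, 9, 10, 11}
A ∩ C = {2, 3, 4, 6}
(C' ∩ ((A ∩ D) ∩ C)') ∩ (A ∩ C) = {}
|(C' ∩ ((A ∩ D) ∩ C)') ∩ (A ∩ C)| = 0

0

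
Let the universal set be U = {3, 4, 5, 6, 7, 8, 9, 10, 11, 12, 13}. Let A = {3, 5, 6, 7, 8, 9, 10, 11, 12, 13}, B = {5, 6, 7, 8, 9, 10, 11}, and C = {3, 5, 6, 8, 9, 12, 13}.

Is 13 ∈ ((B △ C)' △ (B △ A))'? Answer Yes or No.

No

13 ∉ B and 13 ∈ C, so 13 ∈ B △ C
13 ∉ (B △ C)' since 13 ∈ (B △ C)
13 ∉ B and 13 ∈ A, so 13 ∈ B △ A
13 ∉ (B △ C)' and 13 ∈ (B △ A), so 13 ∈ (B △ C)' △ (B △ A)
13 ∉ ((B △ C)' △ (B △ A))' since 13 ∈ ((B △ C)' △ (B △ A))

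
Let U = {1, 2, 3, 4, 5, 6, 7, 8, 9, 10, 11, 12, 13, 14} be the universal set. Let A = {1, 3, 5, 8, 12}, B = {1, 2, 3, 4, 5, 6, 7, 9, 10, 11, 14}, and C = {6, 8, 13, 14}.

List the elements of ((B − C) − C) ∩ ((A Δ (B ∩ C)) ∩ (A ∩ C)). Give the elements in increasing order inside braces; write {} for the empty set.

{}

B − C = {1, 2, 3, 4, 5, 7, 9, 10, 11}
(B − C) − C = {1, 2, 3, 4, 5, 7, 9, 10, 11}
B ∩ C = {6, 14}
A Δ (B ∩ C) = {1, 3, 5, 6, 8, 12, 14}
A ∩ C = {8}
(A Δ (B ∩ C)) ∩ (A ∩ C) = {8}
((B − C) − C) ∩ ((A Δ (B ∩ C)) ∩ (A ∩ C)) = {}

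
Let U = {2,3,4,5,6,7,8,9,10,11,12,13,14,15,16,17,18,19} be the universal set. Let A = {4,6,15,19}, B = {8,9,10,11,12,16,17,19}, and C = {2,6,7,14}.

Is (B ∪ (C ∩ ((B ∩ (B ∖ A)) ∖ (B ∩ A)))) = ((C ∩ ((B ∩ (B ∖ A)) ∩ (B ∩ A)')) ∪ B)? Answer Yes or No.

Yes

B ∖ A = {8,9,10,11,12,16,17}
B ∩ (B ∖ A) = {8,9,10,11,12,16,17}
B ∩ A = {19}
(B ∩ (B ∖ A)) ∖ (B ∩ A) = {8,9,10,11,12,16,17}
C ∩ ((B ∩ (B ∖ A)) ∖ (B ∩ A)) = {}
B ∪ (C ∩ ((B ∩ (B ∖ A)) ∖ (B ∩ A))) = {8,9,10,11,12,16,17,19}
(B ∩ A)' = {2,3,4,5,6,7,8,9,10,11,12,13,14,15,16,17,18}
(B ∩ (B ∖ A)) ∩ (B ∩ A)' = {8,9,10,11,12,16,17}
C ∩ ((B ∩ (B ∖ A)) ∩ (B ∩ A)') = {}
(C ∩ ((B ∩ (B ∖ A)) ∩ (B ∩ A)')) ∪ B = {8,9,10,11,12,16,17,19}
Both equal {8,9,10,11,12,16,17,19}, so B ∪ (C ∩ ((B ∩ (B ∖ A)) ∖ (B ∩ A))) = (C ∩ ((B ∩ (B ∖ A)) ∩ (B ∩ A)')) ∪ B.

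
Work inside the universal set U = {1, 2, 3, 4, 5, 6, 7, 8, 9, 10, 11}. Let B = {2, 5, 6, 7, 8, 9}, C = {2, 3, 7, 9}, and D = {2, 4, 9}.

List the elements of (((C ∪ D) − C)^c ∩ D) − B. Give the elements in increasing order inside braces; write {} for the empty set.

{}

C ∪ D = {2, 3, 4, 7, 9}
(C ∪ D) − C = {4}
((C ∪ D) − C)^c = {1, 2, 3, 5, 6, 7, 8, 9, 10, 11}
((C ∪ D) − C)^c ∩ D = {2, 9}
(((C ∪ D) − C)^c ∩ D) − B = {}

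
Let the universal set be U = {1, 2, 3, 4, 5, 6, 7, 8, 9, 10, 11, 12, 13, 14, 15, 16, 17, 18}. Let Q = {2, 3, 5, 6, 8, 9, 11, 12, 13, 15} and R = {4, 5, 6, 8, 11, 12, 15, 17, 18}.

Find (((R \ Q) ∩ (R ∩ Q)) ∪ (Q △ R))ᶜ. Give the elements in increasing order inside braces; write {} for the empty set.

R \ Q = {4, 17, 18}
R ∩ Q = {5, 6, 8, 11, 12, 15}
(R \ Q) ∩ (R ∩ Q) = {}
Q △ R = {2, 3, 4, 9, 13, 17, 18}
((R \ Q) ∩ (R ∩ Q)) ∪ (Q △ R) = {2, 3, 4, 9, 13, 17, 18}
(((R \ Q) ∩ (R ∩ Q)) ∪ (Q △ R))ᶜ = {1, 5, 6, 7, 8, 10, 11, 12, 14, 15, 16}

{1, 5, 6, 7, 8, 10, 11, 12, 14, 15, 16}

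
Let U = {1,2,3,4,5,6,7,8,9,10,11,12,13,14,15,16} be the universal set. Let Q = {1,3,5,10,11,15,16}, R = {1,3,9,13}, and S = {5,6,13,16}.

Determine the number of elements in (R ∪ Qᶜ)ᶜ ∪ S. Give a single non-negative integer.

7

Qᶜ = {2,4,6,7,8,9,12,13,14}
R ∪ Qᶜ = {1,2,3,4,6,7,8,9,12,13,14}
(R ∪ Qᶜ)ᶜ = {5,10,11,15,16}
(R ∪ Qᶜ)ᶜ ∪ S = {5,6,10,11,13,15,16}
|(R ∪ Qᶜ)ᶜ ∪ S| = 7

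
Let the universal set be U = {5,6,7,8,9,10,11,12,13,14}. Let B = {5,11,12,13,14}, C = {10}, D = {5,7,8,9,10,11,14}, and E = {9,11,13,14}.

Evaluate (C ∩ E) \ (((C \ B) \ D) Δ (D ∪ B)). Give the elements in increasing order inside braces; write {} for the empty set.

C ∩ E = {}
C \ B = {10}
(C \ B) \ D = {}
D ∪ B = {5,7,8,9,10,11,12,13,14}
((C \ B) \ D) Δ (D ∪ B) = {5,7,8,9,10,11,12,13,14}
(C ∩ E) \ (((C \ B) \ D) Δ (D ∪ B)) = {}

{}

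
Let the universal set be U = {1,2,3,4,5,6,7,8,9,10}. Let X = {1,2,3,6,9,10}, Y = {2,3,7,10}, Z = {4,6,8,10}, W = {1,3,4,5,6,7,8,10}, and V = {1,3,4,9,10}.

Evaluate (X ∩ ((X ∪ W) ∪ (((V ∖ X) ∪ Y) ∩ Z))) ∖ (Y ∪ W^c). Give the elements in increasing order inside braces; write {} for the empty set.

{1,6}

X ∪ W = {1,2,3,4,5,6,7,8,9,10}
V ∖ X = {4}
(V ∖ X) ∪ Y = {2,3,4,7,10}
((V ∖ X) ∪ Y) ∩ Z = {4,10}
(X ∪ W) ∪ (((V ∖ X) ∪ Y) ∩ Z) = {1,2,3,4,5,6,7,8,9,10}
X ∩ ((X ∪ W) ∪ (((V ∖ X) ∪ Y) ∩ Z)) = {1,2,3,6,9,10}
W^c = {2,9}
Y ∪ W^c = {2,3,7,9,10}
(X ∩ ((X ∪ W) ∪ (((V ∖ X) ∪ Y) ∩ Z))) ∖ (Y ∪ W^c) = {1,6}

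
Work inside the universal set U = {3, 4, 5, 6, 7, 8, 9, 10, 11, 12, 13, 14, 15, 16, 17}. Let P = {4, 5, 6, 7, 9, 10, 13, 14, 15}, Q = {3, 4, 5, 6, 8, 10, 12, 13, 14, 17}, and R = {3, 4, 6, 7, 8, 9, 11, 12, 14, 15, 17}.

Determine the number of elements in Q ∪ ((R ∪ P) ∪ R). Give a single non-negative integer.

R ∪ P = {3, 4, 5, 6, 7, 8, 9, 10, 11, 12, 13, 14, 15, 17}
(R ∪ P) ∪ R = {3, 4, 5, 6, 7, 8, 9, 10, 11, 12, 13, 14, 15, 17}
Q ∪ ((R ∪ P) ∪ R) = {3, 4, 5, 6, 7, 8, 9, 10, 11, 12, 13, 14, 15, 17}
|Q ∪ ((R ∪ P) ∪ R)| = 14

14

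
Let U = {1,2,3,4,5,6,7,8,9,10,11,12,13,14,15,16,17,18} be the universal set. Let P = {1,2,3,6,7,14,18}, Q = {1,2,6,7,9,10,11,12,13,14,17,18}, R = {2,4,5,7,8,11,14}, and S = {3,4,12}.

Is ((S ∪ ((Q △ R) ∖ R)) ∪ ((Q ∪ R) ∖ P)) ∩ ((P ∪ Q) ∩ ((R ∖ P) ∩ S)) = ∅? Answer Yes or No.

Q △ R = {1,4,5,6,8,9,10,12,13,17,18}
(Q △ R) ∖ R = {1,6,9,10,12,13,17,18}
S ∪ ((Q △ R) ∖ R) = {1,3,4,6,9,10,12,13,17,18}
Q ∪ R = {1,2,4,5,6,7,8,9,10,11,12,13,14,17,18}
(Q ∪ R) ∖ P = {4,5,8,9,10,11,12,13,17}
(S ∪ ((Q △ R) ∖ R)) ∪ ((Q ∪ R) ∖ P) = {1,3,4,5,6,8,9,10,11,12,13,17,18}
P ∪ Q = {1,2,3,6,7,9,10,11,12,13,14,17,18}
R ∖ P = {4,5,8,11}
(R ∖ P) ∩ S = {4}
(P ∪ Q) ∩ ((R ∖ P) ∩ S) = {}
{1,3,4,5,6,8,9,10,11,12,13,17,18} and {} share no elements.

Yes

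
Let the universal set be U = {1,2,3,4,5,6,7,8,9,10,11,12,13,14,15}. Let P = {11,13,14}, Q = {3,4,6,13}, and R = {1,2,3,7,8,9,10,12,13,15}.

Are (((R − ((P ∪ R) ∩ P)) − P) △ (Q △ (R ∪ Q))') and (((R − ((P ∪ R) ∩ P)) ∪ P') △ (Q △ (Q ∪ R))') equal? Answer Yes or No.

No

P ∪ R = {1,2,3,7,8,9,10,11,12,13,14,15}
(P ∪ R) ∩ P = {11,13,14}
R − ((P ∪ R) ∩ P) = {1,2,3,7,8,9,10,12,15}
(R − ((P ∪ R) ∩ P)) − P = {1,2,3,7,8,9,10,12,15}
R ∪ Q = {1,2,3,4,6,7,8,9,10,12,13,15}
Q △ (R ∪ Q) = {1,2,7,8,9,10,12,15}
(Q △ (R ∪ Q))' = {3,4,5,6,11,13,14}
((R − ((P ∪ R) ∩ P)) − P) △ (Q △ (R ∪ Q))' = {1,2,4,5,6,7,8,9,10,11,12,13,14,15}
P' = {1,2,3,4,5,6,7,8,9,10,12,15}
(R − ((P ∪ R) ∩ P)) ∪ P' = {1,2,3,4,5,6,7,8,9,10,12,15}
Q ∪ R = {1,2,3,4,6,7,8,9,10,12,13,15}
Q △ (Q ∪ R) = {1,2,7,8,9,10,12,15}
(Q △ (Q ∪ R))' = {3,4,5,6,11,13,14}
((R − ((P ∪ R) ∩ P)) ∪ P') △ (Q △ (Q ∪ R))' = {1,2,7,8,9,10,11,12,13,14,15}
4 ∈ ((R − ((P ∪ R) ∩ P)) − P) △ (Q △ (R ∪ Q))' but 4 ∉ ((R − ((P ∪ R) ∩ P)) ∪ P') △ (Q △ (Q ∪ R))', so they differ.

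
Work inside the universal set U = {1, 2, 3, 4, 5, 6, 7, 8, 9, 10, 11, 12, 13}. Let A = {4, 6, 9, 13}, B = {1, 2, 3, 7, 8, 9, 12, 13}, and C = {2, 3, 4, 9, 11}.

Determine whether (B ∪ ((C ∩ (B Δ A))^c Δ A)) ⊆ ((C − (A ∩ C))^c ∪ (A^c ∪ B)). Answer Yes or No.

Yes

B Δ A = {1, 2, 3, 4, 6, 7, 8, 12}
C ∩ (B Δ A) = {2, 3, 4}
(C ∩ (B Δ A))^c = {1, 5, 6, 7, 8, 9, 10, 11, 12, 13}
(C ∩ (B Δ A))^c Δ A = {1, 4, 5, 7, 8, 10, 11, 12}
B ∪ ((C ∩ (B Δ A))^c Δ A) = {1, 2, 3, 4, 5, 7, 8, 9, 10, 11, 12, 13}
A ∩ C = {4, 9}
C − (A ∩ C) = {2, 3, 11}
(C − (A ∩ C))^c = {1, 4, 5, 6, 7, 8, 9, 10, 12, 13}
A^c = {1, 2, 3, 5, 7, 8, 10, 11, 12}
A^c ∪ B = {1, 2, 3, 5, 7, 8, 9, 10, 11, 12, 13}
(C − (A ∩ C))^c ∪ (A^c ∪ B) = {1, 2, 3, 4, 5, 6, 7, 8, 9, 10, 11, 12, 13}
Every element of {1, 2, 3, 4, 5, 7, 8, 9, 10, 11, 12, 13} is in {1, 2, 3, 4, 5, 6, 7, 8, 9, 10, 11, 12, 13}, so B ∪ ((C ∩ (B Δ A))^c Δ A) ⊆ (C − (A ∩ C))^c ∪ (A^c ∪ B).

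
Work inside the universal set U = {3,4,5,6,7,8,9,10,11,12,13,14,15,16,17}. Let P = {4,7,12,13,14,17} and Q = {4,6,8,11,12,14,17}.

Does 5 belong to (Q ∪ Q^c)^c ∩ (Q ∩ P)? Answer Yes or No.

5 ∉ Q, so 5 ∈ Q^c
5 ∉ Q and 5 ∈ Q^c, so 5 ∈ Q ∪ Q^c
5 ∉ (Q ∪ Q^c)^c since 5 ∈ (Q ∪ Q^c)
5 ∉ Q and 5 ∉ P, so 5 ∉ Q ∩ P
5 ∉ (Q ∪ Q^c)^c and 5 ∉ (Q ∩ P), so 5 ∉ (Q ∪ Q^c)^c ∩ (Q ∩ P)

No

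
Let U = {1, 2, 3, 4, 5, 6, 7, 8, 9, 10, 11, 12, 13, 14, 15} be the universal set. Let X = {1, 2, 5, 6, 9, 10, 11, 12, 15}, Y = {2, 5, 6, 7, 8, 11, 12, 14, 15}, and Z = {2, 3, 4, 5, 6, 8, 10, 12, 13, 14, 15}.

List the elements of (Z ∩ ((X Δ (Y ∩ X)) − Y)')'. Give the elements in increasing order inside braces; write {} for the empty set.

{1, 7, 9, 10, 11}

Y ∩ X = {2, 5, 6, 11, 12, 15}
X Δ (Y ∩ X) = {1, 9, 10}
(X Δ (Y ∩ X)) − Y = {1, 9, 10}
((X Δ (Y ∩ X)) − Y)' = {2, 3, 4, 5, 6, 7, 8, 11, 12, 13, 14, 15}
Z ∩ ((X Δ (Y ∩ X)) − Y)' = {2, 3, 4, 5, 6, 8, 12, 13, 14, 15}
(Z ∩ ((X Δ (Y ∩ X)) − Y)')' = {1, 7, 9, 10, 11}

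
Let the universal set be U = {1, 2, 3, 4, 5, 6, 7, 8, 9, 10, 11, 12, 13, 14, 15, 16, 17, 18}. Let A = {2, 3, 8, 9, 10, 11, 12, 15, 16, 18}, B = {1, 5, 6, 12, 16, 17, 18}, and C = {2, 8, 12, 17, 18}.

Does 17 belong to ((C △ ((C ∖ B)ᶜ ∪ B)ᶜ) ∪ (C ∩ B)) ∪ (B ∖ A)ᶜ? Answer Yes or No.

Yes

17 ∈ C and 17 ∈ B, so 17 ∉ C ∖ B
17 ∈ (C ∖ B)ᶜ since 17 ∉ (C ∖ B)
17 ∈ (C ∖ B)ᶜ and 17 ∈ B, so 17 ∈ (C ∖ B)ᶜ ∪ B
17 ∉ ((C ∖ B)ᶜ ∪ B)ᶜ since 17 ∈ ((C ∖ B)ᶜ ∪ B)
17 ∈ C and 17 ∉ ((C ∖ B)ᶜ ∪ B)ᶜ, so 17 ∈ C △ ((C ∖ B)ᶜ ∪ B)ᶜ
17 ∈ C and 17 ∈ B, so 17 ∈ C ∩ B
17 ∈ (C △ ((C ∖ B)ᶜ ∪ B)ᶜ) and 17 ∈ (C ∩ B), so 17 ∈ (C △ ((C ∖ B)ᶜ ∪ B)ᶜ) ∪ (C ∩ B)
17 ∈ B and 17 ∉ A, so 17 ∈ B ∖ A
17 ∉ (B ∖ A)ᶜ since 17 ∈ (B ∖ A)
17 ∈ ((C △ ((C ∖ B)ᶜ ∪ B)ᶜ) ∪ (C ∩ B)) and 17 ∉ (B ∖ A)ᶜ, so 17 ∈ ((C △ ((C ∖ B)ᶜ ∪ B)ᶜ) ∪ (C ∩ B)) ∪ (B ∖ A)ᶜ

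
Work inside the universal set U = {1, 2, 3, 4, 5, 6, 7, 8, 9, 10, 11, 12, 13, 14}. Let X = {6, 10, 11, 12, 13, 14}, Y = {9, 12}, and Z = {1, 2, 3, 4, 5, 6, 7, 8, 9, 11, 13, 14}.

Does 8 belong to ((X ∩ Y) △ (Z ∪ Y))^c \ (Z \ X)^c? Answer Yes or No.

8 ∉ X and 8 ∉ Y, so 8 ∉ X ∩ Y
8 ∈ Z and 8 ∉ Y, so 8 ∈ Z ∪ Y
8 ∉ (X ∩ Y) and 8 ∈ (Z ∪ Y), so 8 ∈ (X ∩ Y) △ (Z ∪ Y)
8 ∉ ((X ∩ Y) △ (Z ∪ Y))^c since 8 ∈ ((X ∩ Y) △ (Z ∪ Y))
8 ∈ Z and 8 ∉ X, so 8 ∈ Z \ X
8 ∉ (Z \ X)^c since 8 ∈ (Z \ X)
8 ∉ ((X ∩ Y) △ (Z ∪ Y))^c and 8 ∉ (Z \ X)^c, so 8 ∉ ((X ∩ Y) △ (Z ∪ Y))^c \ (Z \ X)^c

No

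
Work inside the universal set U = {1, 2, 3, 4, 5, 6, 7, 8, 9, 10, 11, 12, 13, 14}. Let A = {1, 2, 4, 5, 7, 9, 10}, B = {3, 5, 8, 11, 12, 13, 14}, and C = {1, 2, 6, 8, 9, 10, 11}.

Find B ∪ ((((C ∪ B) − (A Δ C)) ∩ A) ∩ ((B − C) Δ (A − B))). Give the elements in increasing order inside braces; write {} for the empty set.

{1, 2, 3, 5, 8, 9, 10, 11, 12, 13, 14}

C ∪ B = {1, 2, 3, 5, 6, 8, 9, 10, 11, 12, 13, 14}
A Δ C = {4, 5, 6, 7, 8, 11}
(C ∪ B) − (A Δ C) = {1, 2, 3, 9, 10, 12, 13, 14}
((C ∪ B) − (A Δ C)) ∩ A = {1, 2, 9, 10}
B − C = {3, 5, 12, 13, 14}
A − B = {1, 2, 4, 7, 9, 10}
(B − C) Δ (A − B) = {1, 2, 3, 4, 5, 7, 9, 10, 12, 13, 14}
(((C ∪ B) − (A Δ C)) ∩ A) ∩ ((B − C) Δ (A − B)) = {1, 2, 9, 10}
B ∪ ((((C ∪ B) − (A Δ C)) ∩ A) ∩ ((B − C) Δ (A − B))) = {1, 2, 3, 5, 8, 9, 10, 11, 12, 13, 14}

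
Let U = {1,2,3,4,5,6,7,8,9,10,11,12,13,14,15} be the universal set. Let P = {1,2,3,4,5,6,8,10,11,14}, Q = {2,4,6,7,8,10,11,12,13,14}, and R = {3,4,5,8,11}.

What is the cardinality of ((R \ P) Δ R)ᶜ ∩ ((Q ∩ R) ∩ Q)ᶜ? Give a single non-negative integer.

R \ P = {}
(R \ P) Δ R = {3,4,5,8,11}
((R \ P) Δ R)ᶜ = {1,2,6,7,9,10,12,13,14,15}
Q ∩ R = {4,8,11}
(Q ∩ R) ∩ Q = {4,8,11}
((Q ∩ R) ∩ Q)ᶜ = {1,2,3,5,6,7,9,10,12,13,14,15}
((R \ P) Δ R)ᶜ ∩ ((Q ∩ R) ∩ Q)ᶜ = {1,2,6,7,9,10,12,13,14,15}
|((R \ P) Δ R)ᶜ ∩ ((Q ∩ R) ∩ Q)ᶜ| = 10

10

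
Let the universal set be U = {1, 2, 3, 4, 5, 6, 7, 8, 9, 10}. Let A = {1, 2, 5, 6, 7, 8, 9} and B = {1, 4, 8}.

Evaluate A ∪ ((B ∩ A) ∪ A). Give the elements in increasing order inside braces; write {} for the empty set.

B ∩ A = {1, 8}
(B ∩ A) ∪ A = {1, 2, 5, 6, 7, 8, 9}
A ∪ ((B ∩ A) ∪ A) = {1, 2, 5, 6, 7, 8, 9}

{1, 2, 5, 6, 7, 8, 9}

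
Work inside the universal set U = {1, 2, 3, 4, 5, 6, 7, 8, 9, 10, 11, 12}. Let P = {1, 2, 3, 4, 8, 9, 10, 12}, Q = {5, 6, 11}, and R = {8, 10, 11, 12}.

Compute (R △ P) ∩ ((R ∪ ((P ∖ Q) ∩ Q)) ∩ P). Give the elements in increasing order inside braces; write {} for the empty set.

R △ P = {1, 2, 3, 4, 9, 11}
P ∖ Q = {1, 2, 3, 4, 8, 9, 10, 12}
(P ∖ Q) ∩ Q = {}
R ∪ ((P ∖ Q) ∩ Q) = {8, 10, 11, 12}
(R ∪ ((P ∖ Q) ∩ Q)) ∩ P = {8, 10, 12}
(R △ P) ∩ ((R ∪ ((P ∖ Q) ∩ Q)) ∩ P) = {}

{}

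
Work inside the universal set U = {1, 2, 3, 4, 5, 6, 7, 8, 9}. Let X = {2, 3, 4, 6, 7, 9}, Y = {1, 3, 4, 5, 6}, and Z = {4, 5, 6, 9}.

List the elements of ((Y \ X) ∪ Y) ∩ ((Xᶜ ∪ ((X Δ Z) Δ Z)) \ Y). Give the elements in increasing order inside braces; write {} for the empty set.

{}

Y \ X = {1, 5}
(Y \ X) ∪ Y = {1, 3, 4, 5, 6}
Xᶜ = {1, 5, 8}
X Δ Z = {2, 3, 5, 7}
(X Δ Z) Δ Z = {2, 3, 4, 6, 7, 9}
Xᶜ ∪ ((X Δ Z) Δ Z) = {1, 2, 3, 4, 5, 6, 7, 8, 9}
(Xᶜ ∪ ((X Δ Z) Δ Z)) \ Y = {2, 7, 8, 9}
((Y \ X) ∪ Y) ∩ ((Xᶜ ∪ ((X Δ Z) Δ Z)) \ Y) = {}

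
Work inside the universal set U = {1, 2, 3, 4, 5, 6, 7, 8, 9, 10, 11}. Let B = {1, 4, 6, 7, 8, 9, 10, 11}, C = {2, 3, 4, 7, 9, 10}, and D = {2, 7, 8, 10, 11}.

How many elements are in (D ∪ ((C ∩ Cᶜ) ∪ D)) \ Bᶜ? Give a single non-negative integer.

4

Cᶜ = {1, 5, 6, 8, 11}
C ∩ Cᶜ = {}
(C ∩ Cᶜ) ∪ D = {2, 7, 8, 10, 11}
D ∪ ((C ∩ Cᶜ) ∪ D) = {2, 7, 8, 10, 11}
Bᶜ = {2, 3, 5}
(D ∪ ((C ∩ Cᶜ) ∪ D)) \ Bᶜ = {7, 8, 10, 11}
|(D ∪ ((C ∩ Cᶜ) ∪ D)) \ Bᶜ| = 4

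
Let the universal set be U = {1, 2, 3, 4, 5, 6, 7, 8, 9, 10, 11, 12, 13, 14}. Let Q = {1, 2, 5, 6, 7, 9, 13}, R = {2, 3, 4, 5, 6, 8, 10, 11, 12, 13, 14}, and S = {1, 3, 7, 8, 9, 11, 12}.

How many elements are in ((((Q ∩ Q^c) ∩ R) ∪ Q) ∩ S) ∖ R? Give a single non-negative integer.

Q^c = {3, 4, 8, 10, 11, 12, 14}
Q ∩ Q^c = {}
(Q ∩ Q^c) ∩ R = {}
((Q ∩ Q^c) ∩ R) ∪ Q = {1, 2, 5, 6, 7, 9, 13}
(((Q ∩ Q^c) ∩ R) ∪ Q) ∩ S = {1, 7, 9}
((((Q ∩ Q^c) ∩ R) ∪ Q) ∩ S) ∖ R = {1, 7, 9}
|((((Q ∩ Q^c) ∩ R) ∪ Q) ∩ S) ∖ R| = 3

3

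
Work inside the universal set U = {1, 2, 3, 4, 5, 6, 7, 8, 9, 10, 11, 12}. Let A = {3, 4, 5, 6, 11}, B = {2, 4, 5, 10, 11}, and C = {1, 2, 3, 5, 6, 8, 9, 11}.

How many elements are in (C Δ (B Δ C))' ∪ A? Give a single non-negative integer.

B Δ C = {1, 3, 4, 6, 8, 9, 10}
C Δ (B Δ C) = {2, 4, 5, 10, 11}
(C Δ (B Δ C))' = {1, 3, 6, 7, 8, 9, 12}
(C Δ (B Δ C))' ∪ A = {1, 3, 4, 5, 6, 7, 8, 9, 11, 12}
|(C Δ (B Δ C))' ∪ A| = 10

10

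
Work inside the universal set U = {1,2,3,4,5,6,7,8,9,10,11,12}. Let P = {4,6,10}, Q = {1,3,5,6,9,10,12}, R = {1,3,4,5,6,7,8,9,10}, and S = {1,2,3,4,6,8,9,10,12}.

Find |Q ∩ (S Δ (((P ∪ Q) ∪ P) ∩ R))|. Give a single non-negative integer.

2

P ∪ Q = {1,3,4,5,6,9,10,12}
(P ∪ Q) ∪ P = {1,3,4,5,6,9,10,12}
((P ∪ Q) ∪ P) ∩ R = {1,3,4,5,6,9,10}
S Δ (((P ∪ Q) ∪ P) ∩ R) = {2,5,8,12}
Q ∩ (S Δ (((P ∪ Q) ∪ P) ∩ R)) = {5,12}
|Q ∩ (S Δ (((P ∪ Q) ∪ P) ∩ R))| = 2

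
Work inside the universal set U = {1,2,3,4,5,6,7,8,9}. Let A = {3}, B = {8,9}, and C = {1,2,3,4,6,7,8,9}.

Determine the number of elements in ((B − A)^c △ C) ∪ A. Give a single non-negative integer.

4

B − A = {8,9}
(B − A)^c = {1,2,3,4,5,6,7}
(B − A)^c △ C = {5,8,9}
((B − A)^c △ C) ∪ A = {3,5,8,9}
|((B − A)^c △ C) ∪ A| = 4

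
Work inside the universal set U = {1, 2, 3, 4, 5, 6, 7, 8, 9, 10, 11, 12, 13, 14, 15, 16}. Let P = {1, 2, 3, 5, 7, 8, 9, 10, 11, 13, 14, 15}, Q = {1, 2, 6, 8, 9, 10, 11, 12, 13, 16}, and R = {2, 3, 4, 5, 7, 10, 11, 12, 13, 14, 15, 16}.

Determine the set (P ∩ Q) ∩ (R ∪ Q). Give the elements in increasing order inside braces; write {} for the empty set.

{1, 2, 8, 9, 10, 11, 13}

P ∩ Q = {1, 2, 8, 9, 10, 11, 13}
R ∪ Q = {1, 2, 3, 4, 5, 6, 7, 8, 9, 10, 11, 12, 13, 14, 15, 16}
(P ∩ Q) ∩ (R ∪ Q) = {1, 2, 8, 9, 10, 11, 13}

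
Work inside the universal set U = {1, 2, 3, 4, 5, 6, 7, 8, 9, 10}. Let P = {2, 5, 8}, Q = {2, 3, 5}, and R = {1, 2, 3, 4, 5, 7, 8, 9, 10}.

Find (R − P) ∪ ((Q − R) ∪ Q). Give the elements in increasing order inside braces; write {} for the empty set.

R − P = {1, 3, 4, 7, 9, 10}
Q − R = {}
(Q − R) ∪ Q = {2, 3, 5}
(R − P) ∪ ((Q − R) ∪ Q) = {1, 2, 3, 4, 5, 7, 9, 10}

{1, 2, 3, 4, 5, 7, 9, 10}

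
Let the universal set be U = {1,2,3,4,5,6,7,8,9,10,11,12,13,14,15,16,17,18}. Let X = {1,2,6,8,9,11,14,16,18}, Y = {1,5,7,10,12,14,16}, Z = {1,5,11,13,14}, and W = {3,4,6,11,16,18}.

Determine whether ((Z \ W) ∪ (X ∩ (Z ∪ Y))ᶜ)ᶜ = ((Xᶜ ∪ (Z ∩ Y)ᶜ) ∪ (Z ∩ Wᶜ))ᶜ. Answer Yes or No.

Z \ W = {1,5,13,14}
Z ∪ Y = {1,5,7,10,11,12,13,14,16}
X ∩ (Z ∪ Y) = {1,11,14,16}
(X ∩ (Z ∪ Y))ᶜ = {2,3,4,5,6,7,8,9,10,12,13,15,17,18}
(Z \ W) ∪ (X ∩ (Z ∪ Y))ᶜ = {1,2,3,4,5,6,7,8,9,10,12,13,14,15,17,18}
((Z \ W) ∪ (X ∩ (Z ∪ Y))ᶜ)ᶜ = {11,16}
Xᶜ = {3,4,5,7,10,12,13,15,17}
Z ∩ Y = {1,5,14}
(Z ∩ Y)ᶜ = {2,3,4,6,7,8,9,10,11,12,13,15,16,17,18}
Xᶜ ∪ (Z ∩ Y)ᶜ = {2,3,4,5,6,7,8,9,10,11,12,13,15,16,17,18}
Wᶜ = {1,2,5,7,8,9,10,12,13,14,15,17}
Z ∩ Wᶜ = {1,5,13,14}
(Xᶜ ∪ (Z ∩ Y)ᶜ) ∪ (Z ∩ Wᶜ) = {1,2,3,4,5,6,7,8,9,10,11,12,13,14,15,16,17,18}
((Xᶜ ∪ (Z ∩ Y)ᶜ) ∪ (Z ∩ Wᶜ))ᶜ = {}
11 ∈ ((Z \ W) ∪ (X ∩ (Z ∪ Y))ᶜ)ᶜ but 11 ∉ ((Xᶜ ∪ (Z ∩ Y)ᶜ) ∪ (Z ∩ Wᶜ))ᶜ, so they differ.

No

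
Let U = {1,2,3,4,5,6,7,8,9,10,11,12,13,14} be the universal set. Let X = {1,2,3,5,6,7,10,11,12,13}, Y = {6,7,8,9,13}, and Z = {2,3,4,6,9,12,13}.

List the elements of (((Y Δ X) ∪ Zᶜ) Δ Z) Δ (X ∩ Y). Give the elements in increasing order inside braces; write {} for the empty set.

Y Δ X = {1,2,3,5,8,9,10,11,12}
Zᶜ = {1,5,7,8,10,11,14}
(Y Δ X) ∪ Zᶜ = {1,2,3,5,7,8,9,10,11,12,14}
((Y Δ X) ∪ Zᶜ) Δ Z = {1,4,5,6,7,8,10,11,13,14}
X ∩ Y = {6,7,13}
(((Y Δ X) ∪ Zᶜ) Δ Z) Δ (X ∩ Y) = {1,4,5,8,10,11,14}

{1,4,5,8,10,11,14}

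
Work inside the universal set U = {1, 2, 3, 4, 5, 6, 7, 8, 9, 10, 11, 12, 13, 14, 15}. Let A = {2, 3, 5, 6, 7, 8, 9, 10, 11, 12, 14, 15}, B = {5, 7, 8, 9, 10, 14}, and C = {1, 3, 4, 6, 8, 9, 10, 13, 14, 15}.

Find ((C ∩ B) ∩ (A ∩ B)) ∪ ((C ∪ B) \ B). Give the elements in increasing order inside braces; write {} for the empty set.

C ∩ B = {8, 9, 10, 14}
A ∩ B = {5, 7, 8, 9, 10, 14}
(C ∩ B) ∩ (A ∩ B) = {8, 9, 10, 14}
C ∪ B = {1, 3, 4, 5, 6, 7, 8, 9, 10, 13, 14, 15}
(C ∪ B) \ B = {1, 3, 4, 6, 13, 15}
((C ∩ B) ∩ (A ∩ B)) ∪ ((C ∪ B) \ B) = {1, 3, 4, 6, 8, 9, 10, 13, 14, 15}

{1, 3, 4, 6, 8, 9, 10, 13, 14, 15}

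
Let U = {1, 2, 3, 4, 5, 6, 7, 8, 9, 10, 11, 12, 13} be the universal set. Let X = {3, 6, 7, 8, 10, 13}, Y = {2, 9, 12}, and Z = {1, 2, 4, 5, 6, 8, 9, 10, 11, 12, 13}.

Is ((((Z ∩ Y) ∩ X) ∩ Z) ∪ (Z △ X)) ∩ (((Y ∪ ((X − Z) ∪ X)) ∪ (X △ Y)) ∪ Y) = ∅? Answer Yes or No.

No

Z ∩ Y = {2, 9, 12}
(Z ∩ Y) ∩ X = {}
((Z ∩ Y) ∩ X) ∩ Z = {}
Z △ X = {1, 2, 3, 4, 5, 7, 9, 11, 12}
(((Z ∩ Y) ∩ X) ∩ Z) ∪ (Z △ X) = {1, 2, 3, 4, 5, 7, 9, 11, 12}
X − Z = {3, 7}
(X − Z) ∪ X = {3, 6, 7, 8, 10, 13}
Y ∪ ((X − Z) ∪ X) = {2, 3, 6, 7, 8, 9, 10, 12, 13}
X △ Y = {2, 3, 6, 7, 8, 9, 10, 12, 13}
(Y ∪ ((X − Z) ∪ X)) ∪ (X △ Y) = {2, 3, 6, 7, 8, 9, 10, 12, 13}
((Y ∪ ((X − Z) ∪ X)) ∪ (X △ Y)) ∪ Y = {2, 3, 6, 7, 8, 9, 10, 12, 13}
2 lies in both, so they are not disjoint.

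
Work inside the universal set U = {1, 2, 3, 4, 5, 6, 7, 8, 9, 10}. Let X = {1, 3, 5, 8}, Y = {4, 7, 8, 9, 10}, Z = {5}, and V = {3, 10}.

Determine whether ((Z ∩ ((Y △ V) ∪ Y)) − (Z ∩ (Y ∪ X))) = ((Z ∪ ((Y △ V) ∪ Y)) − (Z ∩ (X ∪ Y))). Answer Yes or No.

No

Y △ V = {3, 4, 7, 8, 9}
(Y △ V) ∪ Y = {3, 4, 7, 8, 9, 10}
Z ∩ ((Y △ V) ∪ Y) = {}
Y ∪ X = {1, 3, 4, 5, 7, 8, 9, 10}
Z ∩ (Y ∪ X) = {5}
(Z ∩ ((Y △ V) ∪ Y)) − (Z ∩ (Y ∪ X)) = {}
Z ∪ ((Y △ V) ∪ Y) = {3, 4, 5, 7, 8, 9, 10}
X ∪ Y = {1, 3, 4, 5, 7, 8, 9, 10}
Z ∩ (X ∪ Y) = {5}
(Z ∪ ((Y △ V) ∪ Y)) − (Z ∩ (X ∪ Y)) = {3, 4, 7, 8, 9, 10}
3 ∈ (Z ∪ ((Y △ V) ∪ Y)) − (Z ∩ (X ∪ Y)) but 3 ∉ (Z ∩ ((Y △ V) ∪ Y)) − (Z ∩ (Y ∪ X)), so they differ.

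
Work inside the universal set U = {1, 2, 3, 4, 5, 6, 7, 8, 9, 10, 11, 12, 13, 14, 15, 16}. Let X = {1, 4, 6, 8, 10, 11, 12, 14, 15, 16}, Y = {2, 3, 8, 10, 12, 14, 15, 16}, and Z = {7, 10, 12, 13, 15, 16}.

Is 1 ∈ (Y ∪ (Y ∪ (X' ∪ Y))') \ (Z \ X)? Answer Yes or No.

Yes

1 ∈ X, so 1 ∉ X'
1 ∉ X' and 1 ∉ Y, so 1 ∉ X' ∪ Y
1 ∉ Y and 1 ∉ (X' ∪ Y), so 1 ∉ Y ∪ (X' ∪ Y)
1 ∈ (Y ∪ (X' ∪ Y))' since 1 ∉ (Y ∪ (X' ∪ Y))
1 ∉ Y and 1 ∈ (Y ∪ (X' ∪ Y))', so 1 ∈ Y ∪ (Y ∪ (X' ∪ Y))'
1 ∉ Z and 1 ∈ X, so 1 ∉ Z \ X
1 ∈ (Y ∪ (Y ∪ (X' ∪ Y))') and 1 ∉ (Z \ X), so 1 ∈ (Y ∪ (Y ∪ (X' ∪ Y))') \ (Z \ X)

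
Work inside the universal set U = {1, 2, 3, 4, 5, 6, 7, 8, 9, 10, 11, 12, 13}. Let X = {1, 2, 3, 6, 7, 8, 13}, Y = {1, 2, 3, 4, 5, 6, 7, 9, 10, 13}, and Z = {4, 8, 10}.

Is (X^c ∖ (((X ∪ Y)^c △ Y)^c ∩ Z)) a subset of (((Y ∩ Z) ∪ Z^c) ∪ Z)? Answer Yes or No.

X^c = {4, 5, 9, 10, 11, 12}
X ∪ Y = {1, 2, 3, 4, 5, 6, 7, 8, 9, 10, 13}
(X ∪ Y)^c = {11, 12}
(X ∪ Y)^c △ Y = {1, 2, 3, 4, 5, 6, 7, 9, 10, 11, 12, 13}
((X ∪ Y)^c △ Y)^c = {8}
((X ∪ Y)^c △ Y)^c ∩ Z = {8}
X^c ∖ (((X ∪ Y)^c △ Y)^c ∩ Z) = {4, 5, 9, 10, 11, 12}
Y ∩ Z = {4, 10}
Z^c = {1, 2, 3, 5, 6, 7, 9, 11, 12, 13}
(Y ∩ Z) ∪ Z^c = {1, 2, 3, 4, 5, 6, 7, 9, 10, 11, 12, 13}
((Y ∩ Z) ∪ Z^c) ∪ Z = {1, 2, 3, 4, 5, 6, 7, 8, 9, 10, 11, 12, 13}
Every element of {4, 5, 9, 10, 11, 12} is in {1, 2, 3, 4, 5, 6, 7, 8, 9, 10, 11, 12, 13}, so X^c ∖ (((X ∪ Y)^c △ Y)^c ∩ Z) ⊆ ((Y ∩ Z) ∪ Z^c) ∪ Z.

Yes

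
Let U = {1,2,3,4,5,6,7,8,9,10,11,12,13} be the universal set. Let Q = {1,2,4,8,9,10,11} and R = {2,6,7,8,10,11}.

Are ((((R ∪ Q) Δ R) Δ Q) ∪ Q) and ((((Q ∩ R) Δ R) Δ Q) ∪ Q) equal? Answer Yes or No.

No

R ∪ Q = {1,2,4,6,7,8,9,10,11}
(R ∪ Q) Δ R = {1,4,9}
((R ∪ Q) Δ R) Δ Q = {2,8,10,11}
(((R ∪ Q) Δ R) Δ Q) ∪ Q = {1,2,4,8,9,10,11}
Q ∩ R = {2,8,10,11}
(Q ∩ R) Δ R = {6,7}
((Q ∩ R) Δ R) Δ Q = {1,2,4,6,7,8,9,10,11}
(((Q ∩ R) Δ R) Δ Q) ∪ Q = {1,2,4,6,7,8,9,10,11}
6 ∈ (((Q ∩ R) Δ R) Δ Q) ∪ Q but 6 ∉ (((R ∪ Q) Δ R) Δ Q) ∪ Q, so they differ.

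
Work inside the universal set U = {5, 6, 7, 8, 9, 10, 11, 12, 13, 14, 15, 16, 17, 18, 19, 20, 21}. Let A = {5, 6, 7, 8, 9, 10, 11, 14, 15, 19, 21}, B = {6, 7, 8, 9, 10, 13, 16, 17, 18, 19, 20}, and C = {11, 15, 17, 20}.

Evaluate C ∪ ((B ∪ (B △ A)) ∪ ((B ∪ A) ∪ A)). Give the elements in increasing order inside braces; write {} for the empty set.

{5, 6, 7, 8, 9, 10, 11, 13, 14, 15, 16, 17, 18, 19, 20, 21}

B △ A = {5, 11, 13, 14, 15, 16, 17, 18, 20, 21}
B ∪ (B △ A) = {5, 6, 7, 8, 9, 10, 11, 13, 14, 15, 16, 17, 18, 19, 20, 21}
B ∪ A = {5, 6, 7, 8, 9, 10, 11, 13, 14, 15, 16, 17, 18, 19, 20, 21}
(B ∪ A) ∪ A = {5, 6, 7, 8, 9, 10, 11, 13, 14, 15, 16, 17, 18, 19, 20, 21}
(B ∪ (B △ A)) ∪ ((B ∪ A) ∪ A) = {5, 6, 7, 8, 9, 10, 11, 13, 14, 15, 16, 17, 18, 19, 20, 21}
C ∪ ((B ∪ (B △ A)) ∪ ((B ∪ A) ∪ A)) = {5, 6, 7, 8, 9, 10, 11, 13, 14, 15, 16, 17, 18, 19, 20, 21}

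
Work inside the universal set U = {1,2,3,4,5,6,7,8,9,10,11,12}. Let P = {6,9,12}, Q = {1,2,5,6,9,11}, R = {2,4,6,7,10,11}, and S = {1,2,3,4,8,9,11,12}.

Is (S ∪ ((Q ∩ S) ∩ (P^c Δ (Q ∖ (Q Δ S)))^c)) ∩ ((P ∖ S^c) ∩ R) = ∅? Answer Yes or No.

Q ∩ S = {1,2,9,11}
P^c = {1,2,3,4,5,7,8,10,11}
Q Δ S = {3,4,5,6,8,12}
Q ∖ (Q Δ S) = {1,2,9,11}
P^c Δ (Q ∖ (Q Δ S)) = {3,4,5,7,8,9,10}
(P^c Δ (Q ∖ (Q Δ S)))^c = {1,2,6,11,12}
(Q ∩ S) ∩ (P^c Δ (Q ∖ (Q Δ S)))^c = {1,2,11}
S ∪ ((Q ∩ S) ∩ (P^c Δ (Q ∖ (Q Δ S)))^c) = {1,2,3,4,8,9,11,12}
S^c = {5,6,7,10}
P ∖ S^c = {9,12}
(P ∖ S^c) ∩ R = {}
{1,2,3,4,8,9,11,12} and {} share no elements.

Yes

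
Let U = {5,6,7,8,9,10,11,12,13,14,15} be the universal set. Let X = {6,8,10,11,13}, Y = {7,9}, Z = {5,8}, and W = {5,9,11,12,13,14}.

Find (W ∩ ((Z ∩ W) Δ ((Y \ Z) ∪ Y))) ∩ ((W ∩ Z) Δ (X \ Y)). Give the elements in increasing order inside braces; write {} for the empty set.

Z ∩ W = {5}
Y \ Z = {7,9}
(Y \ Z) ∪ Y = {7,9}
(Z ∩ W) Δ ((Y \ Z) ∪ Y) = {5,7,9}
W ∩ ((Z ∩ W) Δ ((Y \ Z) ∪ Y)) = {5,9}
W ∩ Z = {5}
X \ Y = {6,8,10,11,13}
(W ∩ Z) Δ (X \ Y) = {5,6,8,10,11,13}
(W ∩ ((Z ∩ W) Δ ((Y \ Z) ∪ Y))) ∩ ((W ∩ Z) Δ (X \ Y)) = {5}

{5}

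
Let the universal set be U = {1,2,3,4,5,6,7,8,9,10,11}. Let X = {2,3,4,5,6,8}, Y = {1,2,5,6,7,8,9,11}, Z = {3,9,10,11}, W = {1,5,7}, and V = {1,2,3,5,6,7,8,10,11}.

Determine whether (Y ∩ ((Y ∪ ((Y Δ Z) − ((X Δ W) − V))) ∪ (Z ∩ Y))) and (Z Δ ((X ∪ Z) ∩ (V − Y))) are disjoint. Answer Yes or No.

No

Y Δ Z = {1,2,3,5,6,7,8,10}
X Δ W = {1,2,3,4,6,7,8}
(X Δ W) − V = {4}
(Y Δ Z) − ((X Δ W) − V) = {1,2,3,5,6,7,8,10}
Y ∪ ((Y Δ Z) − ((X Δ W) − V)) = {1,2,3,5,6,7,8,9,10,11}
Z ∩ Y = {9,11}
(Y ∪ ((Y Δ Z) − ((X Δ W) − V))) ∪ (Z ∩ Y) = {1,2,3,5,6,7,8,9,10,11}
Y ∩ ((Y ∪ ((Y Δ Z) − ((X Δ W) − V))) ∪ (Z ∩ Y)) = {1,2,5,6,7,8,9,11}
X ∪ Z = {2,3,4,5,6,8,9,10,11}
V − Y = {3,10}
(X ∪ Z) ∩ (V − Y) = {3,10}
Z Δ ((X ∪ Z) ∩ (V − Y)) = {9,11}
9 lies in both, so they are not disjoint.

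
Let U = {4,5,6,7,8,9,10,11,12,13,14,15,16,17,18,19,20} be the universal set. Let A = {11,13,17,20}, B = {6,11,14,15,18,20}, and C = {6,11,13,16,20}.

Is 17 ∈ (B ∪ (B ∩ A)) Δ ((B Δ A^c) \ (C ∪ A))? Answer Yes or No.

No

17 ∉ B and 17 ∈ A, so 17 ∉ B ∩ A
17 ∉ B and 17 ∉ (B ∩ A), so 17 ∉ B ∪ (B ∩ A)
17 ∈ A, so 17 ∉ A^c
17 ∉ B and 17 ∉ A^c, so 17 ∉ B Δ A^c
17 ∉ C and 17 ∈ A, so 17 ∈ C ∪ A
17 ∉ (B Δ A^c) and 17 ∈ (C ∪ A), so 17 ∉ (B Δ A^c) \ (C ∪ A)
17 ∉ (B ∪ (B ∩ A)) and 17 ∉ ((B Δ A^c) \ (C ∪ A)), so 17 ∉ (B ∪ (B ∩ A)) Δ ((B Δ A^c) \ (C ∪ A))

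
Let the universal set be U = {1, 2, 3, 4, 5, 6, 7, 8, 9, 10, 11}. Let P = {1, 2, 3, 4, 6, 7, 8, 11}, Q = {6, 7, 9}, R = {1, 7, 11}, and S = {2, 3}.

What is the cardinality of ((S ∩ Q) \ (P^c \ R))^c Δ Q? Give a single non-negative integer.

S ∩ Q = {}
P^c = {5, 9, 10}
P^c \ R = {5, 9, 10}
(S ∩ Q) \ (P^c \ R) = {}
((S ∩ Q) \ (P^c \ R))^c = {1, 2, 3, 4, 5, 6, 7, 8, 9, 10, 11}
((S ∩ Q) \ (P^c \ R))^c Δ Q = {1, 2, 3, 4, 5, 8, 10, 11}
|((S ∩ Q) \ (P^c \ R))^c Δ Q| = 8

8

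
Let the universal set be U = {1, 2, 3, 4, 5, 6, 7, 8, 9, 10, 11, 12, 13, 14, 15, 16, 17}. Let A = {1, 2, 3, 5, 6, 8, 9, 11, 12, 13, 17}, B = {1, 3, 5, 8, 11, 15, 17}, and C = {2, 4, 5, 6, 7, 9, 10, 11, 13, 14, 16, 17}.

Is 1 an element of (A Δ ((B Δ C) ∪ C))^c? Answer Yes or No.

1 ∈ B and 1 ∉ C, so 1 ∈ B Δ C
1 ∈ (B Δ C) and 1 ∉ C, so 1 ∈ (B Δ C) ∪ C
1 ∈ A and 1 ∈ ((B Δ C) ∪ C), so 1 ∉ A Δ ((B Δ C) ∪ C)
1 ∈ (A Δ ((B Δ C) ∪ C))^c since 1 ∉ (A Δ ((B Δ C) ∪ C))

Yes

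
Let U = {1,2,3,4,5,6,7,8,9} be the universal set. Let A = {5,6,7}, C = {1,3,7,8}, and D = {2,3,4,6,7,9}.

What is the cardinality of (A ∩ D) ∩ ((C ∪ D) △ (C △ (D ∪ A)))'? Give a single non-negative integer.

A ∩ D = {6,7}
C ∪ D = {1,2,3,4,6,7,8,9}
D ∪ A = {2,3,4,5,6,7,9}
C △ (D ∪ A) = {1,2,4,5,6,8,9}
(C ∪ D) △ (C △ (D ∪ A)) = {3,5,7}
((C ∪ D) △ (C △ (D ∪ A)))' = {1,2,4,6,8,9}
(A ∩ D) ∩ ((C ∪ D) △ (C △ (D ∪ A)))' = {6}
|(A ∩ D) ∩ ((C ∪ D) △ (C △ (D ∪ A)))'| = 1

1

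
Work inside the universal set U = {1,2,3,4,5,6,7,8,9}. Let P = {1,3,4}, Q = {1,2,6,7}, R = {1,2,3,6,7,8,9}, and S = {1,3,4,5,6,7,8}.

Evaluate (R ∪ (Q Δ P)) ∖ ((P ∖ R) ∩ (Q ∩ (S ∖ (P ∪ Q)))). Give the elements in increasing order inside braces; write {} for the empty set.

{1,2,3,4,6,7,8,9}

Q Δ P = {2,3,4,6,7}
R ∪ (Q Δ P) = {1,2,3,4,6,7,8,9}
P ∖ R = {4}
P ∪ Q = {1,2,3,4,6,7}
S ∖ (P ∪ Q) = {5,8}
Q ∩ (S ∖ (P ∪ Q)) = {}
(P ∖ R) ∩ (Q ∩ (S ∖ (P ∪ Q))) = {}
(R ∪ (Q Δ P)) ∖ ((P ∖ R) ∩ (Q ∩ (S ∖ (P ∪ Q)))) = {1,2,3,4,6,7,8,9}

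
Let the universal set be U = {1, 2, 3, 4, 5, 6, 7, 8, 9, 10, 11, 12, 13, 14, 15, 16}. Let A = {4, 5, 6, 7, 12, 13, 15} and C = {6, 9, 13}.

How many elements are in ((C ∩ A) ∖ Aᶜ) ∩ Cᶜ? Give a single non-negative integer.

C ∩ A = {6, 13}
Aᶜ = {1, 2, 3, 8, 9, 10, 11, 14, 16}
(C ∩ A) ∖ Aᶜ = {6, 13}
Cᶜ = {1, 2, 3, 4, 5, 7, 8, 10, 11, 12, 14, 15, 16}
((C ∩ A) ∖ Aᶜ) ∩ Cᶜ = {}
|((C ∩ A) ∖ Aᶜ) ∩ Cᶜ| = 0

0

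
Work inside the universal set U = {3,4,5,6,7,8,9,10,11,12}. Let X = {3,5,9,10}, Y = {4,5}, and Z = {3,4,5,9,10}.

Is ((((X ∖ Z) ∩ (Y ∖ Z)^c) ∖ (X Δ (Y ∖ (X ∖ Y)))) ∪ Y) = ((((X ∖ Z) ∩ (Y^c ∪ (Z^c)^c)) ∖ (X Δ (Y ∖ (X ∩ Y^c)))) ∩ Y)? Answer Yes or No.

X ∖ Z = {}
Y ∖ Z = {}
(Y ∖ Z)^c = {3,4,5,6,7,8,9,10,11,12}
(X ∖ Z) ∩ (Y ∖ Z)^c = {}
X ∖ Y = {3,9,10}
Y ∖ (X ∖ Y) = {4,5}
X Δ (Y ∖ (X ∖ Y)) = {3,4,9,10}
((X ∖ Z) ∩ (Y ∖ Z)^c) ∖ (X Δ (Y ∖ (X ∖ Y))) = {}
(((X ∖ Z) ∩ (Y ∖ Z)^c) ∖ (X Δ (Y ∖ (X ∖ Y)))) ∪ Y = {4,5}
Y^c = {3,6,7,8,9,10,11,12}
Z^c = {6,7,8,11,12}
(Z^c)^c = {3,4,5,9,10}
Y^c ∪ (Z^c)^c = {3,4,5,6,7,8,9,10,11,12}
(X ∖ Z) ∩ (Y^c ∪ (Z^c)^c) = {}
X ∩ Y^c = {3,9,10}
Y ∖ (X ∩ Y^c) = {4,5}
X Δ (Y ∖ (X ∩ Y^c)) = {3,4,9,10}
((X ∖ Z) ∩ (Y^c ∪ (Z^c)^c)) ∖ (X Δ (Y ∖ (X ∩ Y^c))) = {}
(((X ∖ Z) ∩ (Y^c ∪ (Z^c)^c)) ∖ (X Δ (Y ∖ (X ∩ Y^c)))) ∩ Y = {}
4 ∈ (((X ∖ Z) ∩ (Y ∖ Z)^c) ∖ (X Δ (Y ∖ (X ∖ Y)))) ∪ Y but 4 ∉ (((X ∖ Z) ∩ (Y^c ∪ (Z^c)^c)) ∖ (X Δ (Y ∖ (X ∩ Y^c)))) ∩ Y, so they differ.

No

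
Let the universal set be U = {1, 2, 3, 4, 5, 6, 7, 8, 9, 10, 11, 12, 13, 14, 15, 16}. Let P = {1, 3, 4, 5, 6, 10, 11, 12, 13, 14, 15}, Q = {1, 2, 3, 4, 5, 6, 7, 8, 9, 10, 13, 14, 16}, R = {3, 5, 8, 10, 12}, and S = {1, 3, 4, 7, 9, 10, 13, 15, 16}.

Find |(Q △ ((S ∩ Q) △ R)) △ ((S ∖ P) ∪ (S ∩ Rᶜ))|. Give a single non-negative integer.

13

S ∩ Q = {1, 3, 4, 7, 9, 10, 13, 16}
(S ∩ Q) △ R = {1, 4, 5, 7, 8, 9, 12, 13, 16}
Q △ ((S ∩ Q) △ R) = {2, 3, 6, 10, 12, 14}
S ∖ P = {7, 9, 16}
Rᶜ = {1, 2, 4, 6, 7, 9, 11, 13, 14, 15, 16}
S ∩ Rᶜ = {1, 4, 7, 9, 13, 15, 16}
(S ∖ P) ∪ (S ∩ Rᶜ) = {1, 4, 7, 9, 13, 15, 16}
(Q △ ((S ∩ Q) △ R)) △ ((S ∖ P) ∪ (S ∩ Rᶜ)) = {1, 2, 3, 4, 6, 7, 9, 10, 12, 13, 14, 15, 16}
|(Q △ ((S ∩ Q) △ R)) △ ((S ∖ P) ∪ (S ∩ Rᶜ))| = 13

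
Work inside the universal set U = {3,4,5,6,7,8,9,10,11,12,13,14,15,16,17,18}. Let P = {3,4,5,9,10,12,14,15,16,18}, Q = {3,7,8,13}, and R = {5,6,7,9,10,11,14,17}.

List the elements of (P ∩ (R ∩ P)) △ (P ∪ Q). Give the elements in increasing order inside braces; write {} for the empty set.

{3,4,7,8,12,13,15,16,18}

R ∩ P = {5,9,10,14}
P ∩ (R ∩ P) = {5,9,10,14}
P ∪ Q = {3,4,5,7,8,9,10,12,13,14,15,16,18}
(P ∩ (R ∩ P)) △ (P ∪ Q) = {3,4,7,8,12,13,15,16,18}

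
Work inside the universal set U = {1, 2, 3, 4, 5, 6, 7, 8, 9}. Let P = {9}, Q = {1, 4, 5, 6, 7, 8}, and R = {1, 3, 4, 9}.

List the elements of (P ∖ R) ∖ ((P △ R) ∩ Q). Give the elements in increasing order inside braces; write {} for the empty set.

P ∖ R = {}
P △ R = {1, 3, 4}
(P △ R) ∩ Q = {1, 4}
(P ∖ R) ∖ ((P △ R) ∩ Q) = {}

{}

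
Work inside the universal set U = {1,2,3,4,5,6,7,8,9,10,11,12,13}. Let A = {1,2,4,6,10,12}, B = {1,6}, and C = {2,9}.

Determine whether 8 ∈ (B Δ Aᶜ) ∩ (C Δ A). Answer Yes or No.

8 ∉ A, so 8 ∈ Aᶜ
8 ∉ B and 8 ∈ Aᶜ, so 8 ∈ B Δ Aᶜ
8 ∉ C and 8 ∉ A, so 8 ∉ C Δ A
8 ∈ (B Δ Aᶜ) and 8 ∉ (C Δ A), so 8 ∉ (B Δ Aᶜ) ∩ (C Δ A)

No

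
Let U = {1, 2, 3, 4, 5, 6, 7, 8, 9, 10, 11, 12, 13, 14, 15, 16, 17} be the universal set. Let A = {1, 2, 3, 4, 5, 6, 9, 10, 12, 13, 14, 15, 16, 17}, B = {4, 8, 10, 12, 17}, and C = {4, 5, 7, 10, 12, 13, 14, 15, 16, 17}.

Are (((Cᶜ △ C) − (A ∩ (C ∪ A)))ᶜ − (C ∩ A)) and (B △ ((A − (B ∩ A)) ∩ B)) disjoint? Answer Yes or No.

Yes

Cᶜ = {1, 2, 3, 6, 8, 9, 11}
Cᶜ △ C = {1, 2, 3, 4, 5, 6, 7, 8, 9, 10, 11, 12, 13, 14, 15, 16, 17}
C ∪ A = {1, 2, 3, 4, 5, 6, 7, 9, 10, 12, 13, 14, 15, 16, 17}
A ∩ (C ∪ A) = {1, 2, 3, 4, 5, 6, 9, 10, 12, 13, 14, 15, 16, 17}
(Cᶜ △ C) − (A ∩ (C ∪ A)) = {7, 8, 11}
((Cᶜ △ C) − (A ∩ (C ∪ A)))ᶜ = {1, 2, 3, 4, 5, 6, 9, 10, 12, 13, 14, 15, 16, 17}
C ∩ A = {4, 5, 10, 12, 13, 14, 15, 16, 17}
((Cᶜ △ C) − (A ∩ (C ∪ A)))ᶜ − (C ∩ A) = {1, 2, 3, 6, 9}
B ∩ A = {4, 10, 12, 17}
A − (B ∩ A) = {1, 2, 3, 5, 6, 9, 13, 14, 15, 16}
(A − (B ∩ A)) ∩ B = {}
B △ ((A − (B ∩ A)) ∩ B) = {4, 8, 10, 12, 17}
{1, 2, 3, 6, 9} and {4, 8, 10, 12, 17} share no elements.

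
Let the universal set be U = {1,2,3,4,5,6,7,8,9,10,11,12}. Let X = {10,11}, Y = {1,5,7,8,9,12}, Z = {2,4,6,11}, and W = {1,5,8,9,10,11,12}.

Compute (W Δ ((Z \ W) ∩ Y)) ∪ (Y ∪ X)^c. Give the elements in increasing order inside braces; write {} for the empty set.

{1,2,3,4,5,6,8,9,10,11,12}

Z \ W = {2,4,6}
(Z \ W) ∩ Y = {}
W Δ ((Z \ W) ∩ Y) = {1,5,8,9,10,11,12}
Y ∪ X = {1,5,7,8,9,10,11,12}
(Y ∪ X)^c = {2,3,4,6}
(W Δ ((Z \ W) ∩ Y)) ∪ (Y ∪ X)^c = {1,2,3,4,5,6,8,9,10,11,12}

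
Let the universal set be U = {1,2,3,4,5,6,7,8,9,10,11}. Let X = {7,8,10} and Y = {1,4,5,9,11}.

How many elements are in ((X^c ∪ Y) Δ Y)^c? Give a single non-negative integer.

X^c = {1,2,3,4,5,6,9,11}
X^c ∪ Y = {1,2,3,4,5,6,9,11}
(X^c ∪ Y) Δ Y = {2,3,6}
((X^c ∪ Y) Δ Y)^c = {1,4,5,7,8,9,10,11}
|((X^c ∪ Y) Δ Y)^c| = 8

8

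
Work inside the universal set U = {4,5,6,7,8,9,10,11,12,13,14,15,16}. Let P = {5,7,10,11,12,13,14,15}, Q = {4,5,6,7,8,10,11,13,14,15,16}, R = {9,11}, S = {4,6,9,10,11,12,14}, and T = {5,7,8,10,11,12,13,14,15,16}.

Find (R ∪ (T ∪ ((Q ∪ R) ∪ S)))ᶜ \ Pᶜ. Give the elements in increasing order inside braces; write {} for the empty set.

Q ∪ R = {4,5,6,7,8,9,10,11,13,14,15,16}
(Q ∪ R) ∪ S = {4,5,6,7,8,9,10,11,12,13,14,15,16}
T ∪ ((Q ∪ R) ∪ S) = {4,5,6,7,8,9,10,11,12,13,14,15,16}
R ∪ (T ∪ ((Q ∪ R) ∪ S)) = {4,5,6,7,8,9,10,11,12,13,14,15,16}
(R ∪ (T ∪ ((Q ∪ R) ∪ S)))ᶜ = {}
Pᶜ = {4,6,8,9,16}
(R ∪ (T ∪ ((Q ∪ R) ∪ S)))ᶜ \ Pᶜ = {}

{}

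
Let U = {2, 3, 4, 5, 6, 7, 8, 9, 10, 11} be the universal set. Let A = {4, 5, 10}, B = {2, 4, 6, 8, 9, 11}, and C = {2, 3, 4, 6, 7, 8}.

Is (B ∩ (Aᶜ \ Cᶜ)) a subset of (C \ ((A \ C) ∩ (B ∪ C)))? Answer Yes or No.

Aᶜ = {2, 3, 6, 7, 8, 9, 11}
Cᶜ = {5, 9, 10, 11}
Aᶜ \ Cᶜ = {2, 3, 6, 7, 8}
B ∩ (Aᶜ \ Cᶜ) = {2, 6, 8}
A \ C = {5, 10}
B ∪ C = {2, 3, 4, 6, 7, 8, 9, 11}
(A \ C) ∩ (B ∪ C) = {}
C \ ((A \ C) ∩ (B ∪ C)) = {2, 3, 4, 6, 7, 8}
Every element of {2, 6, 8} is in {2, 3, 4, 6, 7, 8}, so B ∩ (Aᶜ \ Cᶜ) ⊆ C \ ((A \ C) ∩ (B ∪ C)).

Yes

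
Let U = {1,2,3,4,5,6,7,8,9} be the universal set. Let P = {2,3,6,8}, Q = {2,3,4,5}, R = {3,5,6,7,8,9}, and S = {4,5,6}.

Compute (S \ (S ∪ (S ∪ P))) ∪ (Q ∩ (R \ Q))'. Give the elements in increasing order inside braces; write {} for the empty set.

{1,2,3,4,5,6,7,8,9}

S ∪ P = {2,3,4,5,6,8}
S ∪ (S ∪ P) = {2,3,4,5,6,8}
S \ (S ∪ (S ∪ P)) = {}
R \ Q = {6,7,8,9}
Q ∩ (R \ Q) = {}
(Q ∩ (R \ Q))' = {1,2,3,4,5,6,7,8,9}
(S \ (S ∪ (S ∪ P))) ∪ (Q ∩ (R \ Q))' = {1,2,3,4,5,6,7,8,9}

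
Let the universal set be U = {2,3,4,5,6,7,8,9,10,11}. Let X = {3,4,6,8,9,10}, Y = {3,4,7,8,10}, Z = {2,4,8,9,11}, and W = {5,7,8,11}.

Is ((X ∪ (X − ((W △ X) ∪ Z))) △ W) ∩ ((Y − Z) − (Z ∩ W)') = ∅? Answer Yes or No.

Yes

W △ X = {3,4,5,6,7,9,10,11}
(W △ X) ∪ Z = {2,3,4,5,6,7,8,9,10,11}
X − ((W △ X) ∪ Z) = {}
X ∪ (X − ((W △ X) ∪ Z)) = {3,4,6,8,9,10}
(X ∪ (X − ((W △ X) ∪ Z))) △ W = {3,4,5,6,7,9,10,11}
Y − Z = {3,7,10}
Z ∩ W = {8,11}
(Z ∩ W)' = {2,3,4,5,6,7,9,10}
(Y − Z) − (Z ∩ W)' = {}
{3,4,5,6,7,9,10,11} and {} share no elements.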